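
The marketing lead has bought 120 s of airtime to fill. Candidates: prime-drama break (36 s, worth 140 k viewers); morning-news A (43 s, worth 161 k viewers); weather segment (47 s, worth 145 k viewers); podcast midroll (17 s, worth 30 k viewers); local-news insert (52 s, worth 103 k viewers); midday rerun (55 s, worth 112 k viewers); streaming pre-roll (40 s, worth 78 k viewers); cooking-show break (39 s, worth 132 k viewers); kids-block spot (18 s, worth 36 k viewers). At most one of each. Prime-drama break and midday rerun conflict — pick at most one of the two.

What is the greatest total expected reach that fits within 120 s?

By expected reach per s: prime-drama break 3.89, morning-news A 3.74, cooking-show break 3.38, weather segment 3.09 lead.
Best packing: prime-drama break + morning-news A + cooking-show break — 118 s, 433 total.

433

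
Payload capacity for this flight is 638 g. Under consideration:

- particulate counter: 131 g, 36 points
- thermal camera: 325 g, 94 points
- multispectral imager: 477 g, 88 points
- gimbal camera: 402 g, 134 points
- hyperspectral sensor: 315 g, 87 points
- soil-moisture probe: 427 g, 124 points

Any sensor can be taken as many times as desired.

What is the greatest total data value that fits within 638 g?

174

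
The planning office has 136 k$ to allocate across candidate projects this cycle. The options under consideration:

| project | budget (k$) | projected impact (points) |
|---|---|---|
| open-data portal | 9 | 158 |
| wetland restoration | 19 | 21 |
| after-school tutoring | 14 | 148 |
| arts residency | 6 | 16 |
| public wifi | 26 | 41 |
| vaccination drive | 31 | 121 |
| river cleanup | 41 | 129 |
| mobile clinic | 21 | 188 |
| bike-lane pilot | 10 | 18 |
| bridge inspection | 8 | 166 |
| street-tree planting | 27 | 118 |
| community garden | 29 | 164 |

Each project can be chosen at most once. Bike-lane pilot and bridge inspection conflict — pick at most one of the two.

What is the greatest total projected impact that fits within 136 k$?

983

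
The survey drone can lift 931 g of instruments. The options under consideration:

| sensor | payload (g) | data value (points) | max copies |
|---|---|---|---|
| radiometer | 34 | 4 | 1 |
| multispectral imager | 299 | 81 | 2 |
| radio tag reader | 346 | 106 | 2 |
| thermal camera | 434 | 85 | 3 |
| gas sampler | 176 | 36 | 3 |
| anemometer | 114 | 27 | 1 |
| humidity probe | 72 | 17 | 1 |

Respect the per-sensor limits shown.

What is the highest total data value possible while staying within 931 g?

260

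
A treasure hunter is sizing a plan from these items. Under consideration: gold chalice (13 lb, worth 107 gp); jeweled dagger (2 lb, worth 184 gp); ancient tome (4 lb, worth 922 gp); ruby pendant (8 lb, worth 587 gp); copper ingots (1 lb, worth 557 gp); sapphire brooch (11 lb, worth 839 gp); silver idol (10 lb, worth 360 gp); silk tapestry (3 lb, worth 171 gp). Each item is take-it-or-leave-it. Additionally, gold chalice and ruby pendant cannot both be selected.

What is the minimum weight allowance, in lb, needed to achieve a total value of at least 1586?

7

Look for the lowest-weight combination reaching 1586.
jeweled dagger + ancient tome + copper ingots: 1663 value at 7 lb.
Below 7 lb the best achievable stays under 1586.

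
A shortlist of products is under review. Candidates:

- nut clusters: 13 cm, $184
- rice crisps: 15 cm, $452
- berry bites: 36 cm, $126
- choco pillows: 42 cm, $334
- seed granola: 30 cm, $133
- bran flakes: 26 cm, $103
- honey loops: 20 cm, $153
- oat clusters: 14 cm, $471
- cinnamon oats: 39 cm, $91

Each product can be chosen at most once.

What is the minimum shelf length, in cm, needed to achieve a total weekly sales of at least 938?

Need the lightest bundle worth ≥ 938.
Taking nut clusters + rice crisps + oat clusters gives 1107 (≥ 938) for 42 cm.
No combination under 42 cm hits 938.

42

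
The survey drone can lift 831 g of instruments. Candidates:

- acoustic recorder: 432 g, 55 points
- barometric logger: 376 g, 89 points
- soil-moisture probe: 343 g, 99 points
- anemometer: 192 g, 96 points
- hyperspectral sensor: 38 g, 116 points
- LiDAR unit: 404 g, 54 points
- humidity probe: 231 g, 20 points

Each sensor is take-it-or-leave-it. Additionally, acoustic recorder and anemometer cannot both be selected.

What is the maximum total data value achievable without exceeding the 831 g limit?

Best packing: soil-moisture probe + anemometer + hyperspectral sensor + humidity probe — 804 g, 331 total.
Nothing else feasible within 831 g beats 331.

331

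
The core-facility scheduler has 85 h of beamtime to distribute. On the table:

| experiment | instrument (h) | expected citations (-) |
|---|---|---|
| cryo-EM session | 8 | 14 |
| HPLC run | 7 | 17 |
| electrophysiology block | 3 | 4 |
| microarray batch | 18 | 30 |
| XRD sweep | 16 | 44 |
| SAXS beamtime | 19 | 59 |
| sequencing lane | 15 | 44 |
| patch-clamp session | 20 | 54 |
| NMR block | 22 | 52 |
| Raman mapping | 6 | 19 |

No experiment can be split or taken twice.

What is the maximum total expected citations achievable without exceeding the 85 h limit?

By expected citations per h: Raman mapping 3.17, SAXS beamtime 3.11, sequencing lane 2.93 lead.
The ratio ordering already packs tightly: HPLC run + XRD sweep + SAXS beamtime + sequencing lane + patch-clamp session + Raman mapping, 83 h, 237.
Runner-up HPLC run + XRD sweep + SAXS beamtime + sequencing lane + NMR block + Raman mapping tops out at 235.

237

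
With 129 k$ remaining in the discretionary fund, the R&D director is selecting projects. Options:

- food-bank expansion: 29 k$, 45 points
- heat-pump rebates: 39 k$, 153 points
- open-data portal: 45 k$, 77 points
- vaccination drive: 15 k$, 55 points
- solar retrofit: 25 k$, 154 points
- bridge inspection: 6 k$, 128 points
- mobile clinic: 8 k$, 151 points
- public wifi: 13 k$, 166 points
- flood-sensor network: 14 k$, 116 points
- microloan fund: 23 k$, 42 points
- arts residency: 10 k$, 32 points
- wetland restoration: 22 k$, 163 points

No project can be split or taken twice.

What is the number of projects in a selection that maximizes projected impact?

7

Optimal total is 1031.
For example heat-pump rebates + solar retrofit + bridge inspection + mobile clinic + public wifi + flood-sensor network + wetland restoration achieves it, using 127 k$.
Every optimal selection uses 7 projects.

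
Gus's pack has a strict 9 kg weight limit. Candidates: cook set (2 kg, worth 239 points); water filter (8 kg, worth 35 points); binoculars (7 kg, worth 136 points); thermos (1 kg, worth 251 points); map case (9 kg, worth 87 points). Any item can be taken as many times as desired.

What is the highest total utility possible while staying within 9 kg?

2259

Ranking by ratio (utility/kg): thermos 251.00, cook set 119.50, binoculars 19.43, map case 9.67.
Best packing: 9×thermos — 9 kg, 2259 total.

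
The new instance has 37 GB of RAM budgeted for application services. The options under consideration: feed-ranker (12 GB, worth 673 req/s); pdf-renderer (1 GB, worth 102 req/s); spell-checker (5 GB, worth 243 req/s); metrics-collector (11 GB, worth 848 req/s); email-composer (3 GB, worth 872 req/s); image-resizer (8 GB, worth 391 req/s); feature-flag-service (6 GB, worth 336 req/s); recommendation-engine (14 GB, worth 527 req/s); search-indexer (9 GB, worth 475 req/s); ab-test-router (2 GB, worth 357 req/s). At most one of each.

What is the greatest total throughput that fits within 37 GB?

3243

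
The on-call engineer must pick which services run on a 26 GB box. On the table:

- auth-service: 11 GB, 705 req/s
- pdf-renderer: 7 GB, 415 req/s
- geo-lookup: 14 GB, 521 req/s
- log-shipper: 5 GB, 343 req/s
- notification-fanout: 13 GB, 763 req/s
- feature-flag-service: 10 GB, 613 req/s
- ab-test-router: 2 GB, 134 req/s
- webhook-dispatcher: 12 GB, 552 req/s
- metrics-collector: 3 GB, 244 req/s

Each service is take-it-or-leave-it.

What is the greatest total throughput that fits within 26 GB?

Greedy by ratio would take auth-service + log-shipper + ab-test-router + metrics-collector: 21 GB used, total 1426.
Dropping ab-test-router frees 2 GB; slotting in pdf-renderer (7 GB) lifts the total to 1707 at 26 GB.

1707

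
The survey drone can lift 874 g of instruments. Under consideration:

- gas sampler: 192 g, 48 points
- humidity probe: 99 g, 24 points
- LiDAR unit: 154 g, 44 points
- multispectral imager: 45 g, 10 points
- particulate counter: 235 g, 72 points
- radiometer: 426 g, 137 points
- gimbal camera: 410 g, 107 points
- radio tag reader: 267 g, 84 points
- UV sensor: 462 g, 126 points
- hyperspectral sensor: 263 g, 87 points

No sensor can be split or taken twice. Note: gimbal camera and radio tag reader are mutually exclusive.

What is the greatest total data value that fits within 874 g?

268

Taking LiDAR unit + radiometer + hyperspectral sensor: 843 g used, 268 in data value.
That's the maximum — no feasible swap from here does better than 268.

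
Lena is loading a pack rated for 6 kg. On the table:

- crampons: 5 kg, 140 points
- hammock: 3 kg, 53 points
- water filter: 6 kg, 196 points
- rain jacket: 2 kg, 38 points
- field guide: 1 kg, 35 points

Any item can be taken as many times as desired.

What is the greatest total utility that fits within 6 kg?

210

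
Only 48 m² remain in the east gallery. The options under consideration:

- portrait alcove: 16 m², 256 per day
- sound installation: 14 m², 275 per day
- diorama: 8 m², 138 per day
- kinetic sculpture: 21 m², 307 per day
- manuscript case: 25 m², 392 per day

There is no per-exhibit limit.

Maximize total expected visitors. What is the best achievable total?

828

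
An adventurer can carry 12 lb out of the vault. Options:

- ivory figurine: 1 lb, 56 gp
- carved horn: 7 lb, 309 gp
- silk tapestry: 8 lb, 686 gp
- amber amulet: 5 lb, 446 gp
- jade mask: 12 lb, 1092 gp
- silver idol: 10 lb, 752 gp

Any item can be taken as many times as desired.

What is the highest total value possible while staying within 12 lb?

1092

Jade mask uses 12 of the 12 lb and totals 1092.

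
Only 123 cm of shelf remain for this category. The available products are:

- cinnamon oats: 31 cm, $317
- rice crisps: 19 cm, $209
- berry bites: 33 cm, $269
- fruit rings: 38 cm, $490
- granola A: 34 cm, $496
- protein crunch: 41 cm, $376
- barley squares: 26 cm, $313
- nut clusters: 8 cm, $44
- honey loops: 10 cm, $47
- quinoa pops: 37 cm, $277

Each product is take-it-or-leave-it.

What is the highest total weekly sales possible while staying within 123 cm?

A density-first pass picks rice crisps + fruit rings + granola A + barley squares — 1508 at 117 cm.
Replace barley squares with cinnamon oats: the trade gains 4 net, giving 1512 at 122 cm.
Nothing else within 123 cm beats 1512.

1512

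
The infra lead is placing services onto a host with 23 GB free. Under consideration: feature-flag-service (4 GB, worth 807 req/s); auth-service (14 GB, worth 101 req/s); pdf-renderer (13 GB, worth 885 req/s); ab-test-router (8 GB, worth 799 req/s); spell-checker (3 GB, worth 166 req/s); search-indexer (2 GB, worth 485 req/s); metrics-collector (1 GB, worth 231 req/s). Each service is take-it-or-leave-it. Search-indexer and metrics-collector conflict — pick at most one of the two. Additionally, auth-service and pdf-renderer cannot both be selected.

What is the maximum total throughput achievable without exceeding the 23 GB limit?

Density check — search-indexer 242.50, metrics-collector 231.00, feature-flag-service 201.75 are the best per GB.
Best packing: feature-flag-service + pdf-renderer + spell-checker + search-indexer — 22 GB, 2343 total.

2343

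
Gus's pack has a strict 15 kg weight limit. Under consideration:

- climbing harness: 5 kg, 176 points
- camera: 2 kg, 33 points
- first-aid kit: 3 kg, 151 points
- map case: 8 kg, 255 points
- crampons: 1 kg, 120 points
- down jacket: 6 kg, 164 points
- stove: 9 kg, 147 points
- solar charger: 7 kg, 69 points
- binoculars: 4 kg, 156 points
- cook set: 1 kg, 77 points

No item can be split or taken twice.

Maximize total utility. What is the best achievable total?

680

The ratio ordering already packs tightly: climbing harness + first-aid kit + crampons + binoculars + cook set, 14 kg, 680.
That's the maximum — no swap from here does better than 680.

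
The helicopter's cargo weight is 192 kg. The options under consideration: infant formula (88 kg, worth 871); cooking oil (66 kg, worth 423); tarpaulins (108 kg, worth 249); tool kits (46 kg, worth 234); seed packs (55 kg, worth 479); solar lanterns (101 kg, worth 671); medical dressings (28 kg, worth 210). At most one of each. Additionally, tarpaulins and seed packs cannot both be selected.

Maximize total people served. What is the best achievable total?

1584

Ranking by ratio (people served/kg): infant formula 9.90, seed packs 8.71, medical dressings 7.50.
Filling by ratio: infant formula + seed packs + medical dressings for 1560, with 21 kg left unused.
Dropping medical dressings frees 28 kg; slotting in tool kits (46 kg) lifts the total to 1584 at 189 kg.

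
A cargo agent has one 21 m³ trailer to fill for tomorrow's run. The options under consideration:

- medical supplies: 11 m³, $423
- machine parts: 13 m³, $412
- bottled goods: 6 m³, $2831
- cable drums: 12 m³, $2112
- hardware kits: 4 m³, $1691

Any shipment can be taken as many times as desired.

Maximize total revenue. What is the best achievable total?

Filling by ratio: 3×bottled goods for 8493, with 3 m³ left unused.
Dropping bottled goods frees 6 m³; slotting in 2×hardware kits (8 m³) lifts the total to 9044 at 20 m³.
Every other selection either busts 21 m³ or fails to beat 9044.

9044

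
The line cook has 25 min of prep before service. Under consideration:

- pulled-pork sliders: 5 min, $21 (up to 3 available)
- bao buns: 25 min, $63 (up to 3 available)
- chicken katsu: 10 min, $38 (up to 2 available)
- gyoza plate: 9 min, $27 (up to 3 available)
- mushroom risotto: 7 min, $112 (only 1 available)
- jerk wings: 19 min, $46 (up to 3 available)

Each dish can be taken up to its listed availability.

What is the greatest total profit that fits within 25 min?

175

The ratio ordering already packs tightly: 3×pulled-pork sliders + mushroom risotto, 22 min, 175.
That's the maximum — no swap from here does better than 175.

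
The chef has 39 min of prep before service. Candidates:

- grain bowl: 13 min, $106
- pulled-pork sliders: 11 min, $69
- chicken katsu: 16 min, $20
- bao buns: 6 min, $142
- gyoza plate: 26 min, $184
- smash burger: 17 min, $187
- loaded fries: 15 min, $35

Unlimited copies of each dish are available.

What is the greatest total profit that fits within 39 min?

852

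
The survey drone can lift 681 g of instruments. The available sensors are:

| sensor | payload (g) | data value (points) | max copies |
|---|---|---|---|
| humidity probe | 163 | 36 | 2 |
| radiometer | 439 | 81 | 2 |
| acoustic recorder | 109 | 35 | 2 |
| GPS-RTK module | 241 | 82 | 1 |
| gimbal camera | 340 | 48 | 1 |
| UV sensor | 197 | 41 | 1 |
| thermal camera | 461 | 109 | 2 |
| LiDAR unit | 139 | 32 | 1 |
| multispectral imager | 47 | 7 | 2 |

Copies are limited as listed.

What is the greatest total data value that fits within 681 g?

Greedy by ratio would take 2×acoustic recorder + GPS-RTK module + LiDAR unit + multispectral imager: 645 g used, total 191.
Replace LiDAR unit with humidity probe: the trade gains 4 net, giving 195 at 669 g.

195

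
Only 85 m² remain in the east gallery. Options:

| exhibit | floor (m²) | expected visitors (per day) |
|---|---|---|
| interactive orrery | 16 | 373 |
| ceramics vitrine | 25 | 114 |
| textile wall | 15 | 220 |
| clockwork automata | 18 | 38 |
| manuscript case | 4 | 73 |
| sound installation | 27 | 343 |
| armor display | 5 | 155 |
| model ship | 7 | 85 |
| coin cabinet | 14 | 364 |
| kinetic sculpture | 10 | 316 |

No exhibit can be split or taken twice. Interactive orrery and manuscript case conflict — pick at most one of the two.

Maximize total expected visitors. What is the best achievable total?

1636

Interactive orrery + sound installation + armor display + model ship + coin cabinet + kinetic sculpture uses 79 of the 85 m² and totals 1636.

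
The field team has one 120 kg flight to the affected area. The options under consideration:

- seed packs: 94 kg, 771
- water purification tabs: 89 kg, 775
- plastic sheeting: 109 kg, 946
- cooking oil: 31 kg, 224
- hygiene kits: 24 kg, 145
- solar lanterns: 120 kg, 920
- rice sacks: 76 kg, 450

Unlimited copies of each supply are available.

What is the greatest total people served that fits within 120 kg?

Water purification tabs + cooking oil uses 120 of the 120 kg and totals 999.
No other feasible combination exceeds 999.

999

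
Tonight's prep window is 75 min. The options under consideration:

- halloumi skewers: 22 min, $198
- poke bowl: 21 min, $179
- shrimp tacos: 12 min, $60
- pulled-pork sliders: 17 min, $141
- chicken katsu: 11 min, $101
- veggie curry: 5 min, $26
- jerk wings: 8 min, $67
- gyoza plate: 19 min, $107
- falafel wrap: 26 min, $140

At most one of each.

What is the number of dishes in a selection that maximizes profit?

Optimal total is 619.
One optimal bundle: halloumi skewers + poke bowl + pulled-pork sliders + chicken katsu (71 min).
Any selection reaching 619 contains exactly 4 dishes.

4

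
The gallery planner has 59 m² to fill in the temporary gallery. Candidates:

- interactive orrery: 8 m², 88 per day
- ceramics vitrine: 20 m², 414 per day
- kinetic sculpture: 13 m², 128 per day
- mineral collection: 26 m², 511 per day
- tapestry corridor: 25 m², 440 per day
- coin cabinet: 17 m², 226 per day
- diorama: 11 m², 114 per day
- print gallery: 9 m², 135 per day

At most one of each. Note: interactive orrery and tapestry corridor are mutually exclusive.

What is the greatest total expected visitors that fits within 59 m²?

Ranking by ratio (expected visitors/m²): ceramics vitrine 20.70, mineral collection 19.65, tapestry corridor 17.60, print gallery 15.00.
Best packing: ceramics vitrine + mineral collection + print gallery — 55 m², 1060 total.
Next best is ceramics vitrine + kinetic sculpture + mineral collection at 1053 (59 m²) — short by 7.

1060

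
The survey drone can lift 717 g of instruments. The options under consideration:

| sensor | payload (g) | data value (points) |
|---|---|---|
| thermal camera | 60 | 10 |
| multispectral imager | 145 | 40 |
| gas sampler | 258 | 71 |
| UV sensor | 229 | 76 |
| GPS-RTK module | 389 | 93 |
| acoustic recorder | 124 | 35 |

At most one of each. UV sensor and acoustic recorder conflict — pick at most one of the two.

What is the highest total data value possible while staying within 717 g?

197

Thermal camera + multispectral imager + gas sampler + UV sensor uses 692 of the 717 g and totals 197.
That's the maximum — no feasible swap from here does better than 197.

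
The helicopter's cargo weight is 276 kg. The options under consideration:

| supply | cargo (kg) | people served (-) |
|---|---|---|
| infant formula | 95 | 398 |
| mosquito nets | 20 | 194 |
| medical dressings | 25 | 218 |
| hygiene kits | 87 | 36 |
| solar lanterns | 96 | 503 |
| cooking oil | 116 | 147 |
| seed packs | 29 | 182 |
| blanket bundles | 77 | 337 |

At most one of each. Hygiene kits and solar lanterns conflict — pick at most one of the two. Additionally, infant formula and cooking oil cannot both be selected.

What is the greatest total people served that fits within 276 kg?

Ranking by ratio (people served/kg): mosquito nets 9.70, medical dressings 8.72, seed packs 6.28.
Taking the top-ratio supplies first gives mosquito nets + medical dressings + solar lanterns + seed packs + blanket bundles for 1434 (247 kg).
The 77 kg tied up in blanket bundles is better spent on infant formula — total rises to 1495 (265 kg).

1495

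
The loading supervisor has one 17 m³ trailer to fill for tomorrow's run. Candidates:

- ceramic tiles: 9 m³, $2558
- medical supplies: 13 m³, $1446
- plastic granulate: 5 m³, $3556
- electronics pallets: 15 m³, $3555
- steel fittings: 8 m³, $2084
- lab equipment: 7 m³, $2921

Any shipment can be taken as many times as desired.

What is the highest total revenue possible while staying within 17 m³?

Best packing: 3×plastic granulate — 15 m³, 10668 total.

10668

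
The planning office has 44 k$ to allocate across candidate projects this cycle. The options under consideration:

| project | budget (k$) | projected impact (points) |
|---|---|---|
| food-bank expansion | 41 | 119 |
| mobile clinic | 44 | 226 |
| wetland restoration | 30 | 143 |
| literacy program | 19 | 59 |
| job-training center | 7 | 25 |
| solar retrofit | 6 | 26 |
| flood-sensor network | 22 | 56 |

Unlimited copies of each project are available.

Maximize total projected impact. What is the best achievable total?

Density check — mobile clinic 5.14, wetland restoration 4.77, solar retrofit 4.33, job-training center 3.57 are the best per k$.
Mobile clinic uses 44 of the 44 k$ and totals 226.

226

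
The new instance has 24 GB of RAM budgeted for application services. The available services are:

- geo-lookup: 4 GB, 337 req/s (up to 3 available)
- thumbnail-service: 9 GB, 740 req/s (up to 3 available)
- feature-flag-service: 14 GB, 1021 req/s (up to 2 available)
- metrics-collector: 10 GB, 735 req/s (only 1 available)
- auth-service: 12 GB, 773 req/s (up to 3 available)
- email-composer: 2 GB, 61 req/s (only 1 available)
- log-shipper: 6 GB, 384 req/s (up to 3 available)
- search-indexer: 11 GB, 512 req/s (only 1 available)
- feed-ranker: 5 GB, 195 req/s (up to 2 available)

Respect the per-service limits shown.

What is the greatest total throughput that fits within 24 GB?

1878

Ranking by ratio (throughput/GB): geo-lookup 84.25, thumbnail-service 82.22, metrics-collector 73.50.
Filling by ratio: 3×geo-lookup + thumbnail-service + email-composer for 1812, with 1 GB left unused.
Dropping 2×geo-lookup frees 8 GB; slotting in thumbnail-service (9 GB) lifts the total to 1878 at 24 GB.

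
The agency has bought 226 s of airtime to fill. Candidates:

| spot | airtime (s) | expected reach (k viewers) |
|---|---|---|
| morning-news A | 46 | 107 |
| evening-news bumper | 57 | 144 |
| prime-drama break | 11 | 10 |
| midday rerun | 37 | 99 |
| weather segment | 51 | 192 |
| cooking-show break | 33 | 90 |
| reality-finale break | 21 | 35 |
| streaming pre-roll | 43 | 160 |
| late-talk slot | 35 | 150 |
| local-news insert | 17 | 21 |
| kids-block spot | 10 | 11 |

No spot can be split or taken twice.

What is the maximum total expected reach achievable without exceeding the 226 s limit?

745

Filling by ratio: midday rerun + weather segment + cooking-show break + reality-finale break + streaming pre-roll + late-talk slot for 726, with 6 s left unused.
The 54 s tied up in cooking-show break and reality-finale break is better spent on evening-news bumper — total rises to 745 (223 s).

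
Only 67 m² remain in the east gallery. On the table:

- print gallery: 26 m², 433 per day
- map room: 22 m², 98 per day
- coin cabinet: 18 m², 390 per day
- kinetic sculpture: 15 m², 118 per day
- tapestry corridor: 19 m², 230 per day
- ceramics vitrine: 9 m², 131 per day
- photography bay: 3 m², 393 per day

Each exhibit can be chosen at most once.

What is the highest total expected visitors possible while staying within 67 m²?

1446

Density check — photography bay 131.00, coin cabinet 21.67, print gallery 16.65 are the best per m².
Greedy by ratio would take print gallery + coin cabinet + ceramics vitrine + photography bay: 56 m² used, total 1347.
The 9 m² tied up in ceramics vitrine is better spent on tapestry corridor — total rises to 1446 (66 m²).
That's the maximum — no swap from here does better than 1446.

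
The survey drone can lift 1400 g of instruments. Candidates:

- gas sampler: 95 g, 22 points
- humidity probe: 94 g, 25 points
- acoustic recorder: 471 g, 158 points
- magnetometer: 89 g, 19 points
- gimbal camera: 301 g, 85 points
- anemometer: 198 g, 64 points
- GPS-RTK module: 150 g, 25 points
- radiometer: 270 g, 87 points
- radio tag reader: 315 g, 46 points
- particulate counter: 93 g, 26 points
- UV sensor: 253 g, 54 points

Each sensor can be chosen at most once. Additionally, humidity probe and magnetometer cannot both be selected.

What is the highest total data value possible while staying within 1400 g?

Taking acoustic recorder + gimbal camera + anemometer + radiometer + particulate counter: 1333 g used, 420 in data value.
No other feasible combination exceeds 420.

420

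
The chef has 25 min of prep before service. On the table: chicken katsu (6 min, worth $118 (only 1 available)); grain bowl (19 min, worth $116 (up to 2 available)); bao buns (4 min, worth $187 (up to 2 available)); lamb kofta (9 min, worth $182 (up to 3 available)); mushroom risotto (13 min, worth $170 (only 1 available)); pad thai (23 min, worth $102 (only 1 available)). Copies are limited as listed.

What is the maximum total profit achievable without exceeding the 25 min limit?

Density check — bao buns 46.75, lamb kofta 20.22, chicken katsu 19.67, mushroom risotto 13.08 are the best per min.
Best packing: chicken katsu + 2×bao buns + lamb kofta — 23 min, 674 total.
The spare 2 min is too small for any remaining dish, and no exchange beats 674.

674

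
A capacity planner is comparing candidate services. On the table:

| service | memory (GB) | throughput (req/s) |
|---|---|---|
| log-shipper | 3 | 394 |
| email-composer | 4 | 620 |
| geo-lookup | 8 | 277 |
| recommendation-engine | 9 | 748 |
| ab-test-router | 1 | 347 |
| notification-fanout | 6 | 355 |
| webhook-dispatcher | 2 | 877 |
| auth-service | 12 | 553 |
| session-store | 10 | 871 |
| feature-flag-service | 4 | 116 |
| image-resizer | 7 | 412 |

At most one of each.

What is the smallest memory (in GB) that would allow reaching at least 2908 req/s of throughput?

Need the lightest bundle worth ≥ 2908.
log-shipper + email-composer + recommendation-engine + ab-test-router + webhook-dispatcher reaches 2986 using 19 GB.
No combination under 19 GB hits 2908.

19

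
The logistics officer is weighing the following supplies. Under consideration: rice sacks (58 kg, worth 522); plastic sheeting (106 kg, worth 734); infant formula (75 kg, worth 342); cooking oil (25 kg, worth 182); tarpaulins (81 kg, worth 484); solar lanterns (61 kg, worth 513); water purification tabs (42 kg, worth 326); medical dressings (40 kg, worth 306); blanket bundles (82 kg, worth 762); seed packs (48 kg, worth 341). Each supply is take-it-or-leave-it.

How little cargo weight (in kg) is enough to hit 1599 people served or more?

Need the lightest bundle worth ≥ 1599.
Taking rice sacks + water purification tabs + blanket bundles gives 1610 (≥ 1599) for 182 kg.
No combination under 182 kg hits 1599.

182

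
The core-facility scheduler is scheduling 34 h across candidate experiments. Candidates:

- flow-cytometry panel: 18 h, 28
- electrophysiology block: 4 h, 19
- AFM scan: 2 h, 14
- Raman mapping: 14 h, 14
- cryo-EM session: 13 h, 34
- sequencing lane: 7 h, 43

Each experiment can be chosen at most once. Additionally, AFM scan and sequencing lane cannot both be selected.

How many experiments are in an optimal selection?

3

Optimal total is 96.
For example electrophysiology block + cryo-EM session + sequencing lane achieves it, using 24 h.
Any selection reaching 96 contains exactly 3 experiments.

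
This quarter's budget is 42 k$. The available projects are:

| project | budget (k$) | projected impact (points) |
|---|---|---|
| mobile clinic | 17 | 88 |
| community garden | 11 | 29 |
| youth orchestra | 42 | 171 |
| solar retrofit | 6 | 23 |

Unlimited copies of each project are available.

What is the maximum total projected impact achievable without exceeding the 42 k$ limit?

The ratio ordering already packs tightly: 2×mobile clinic + solar retrofit, 40 k$, 199.
Every other selection either busts 42 k$ or fails to beat 199.

199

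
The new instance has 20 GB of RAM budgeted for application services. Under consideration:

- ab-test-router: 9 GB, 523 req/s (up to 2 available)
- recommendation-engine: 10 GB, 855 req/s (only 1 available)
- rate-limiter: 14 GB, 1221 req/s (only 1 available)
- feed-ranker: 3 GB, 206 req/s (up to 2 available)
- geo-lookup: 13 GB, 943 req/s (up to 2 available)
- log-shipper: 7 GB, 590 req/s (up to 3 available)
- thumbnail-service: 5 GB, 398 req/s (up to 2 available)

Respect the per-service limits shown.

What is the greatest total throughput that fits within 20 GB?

Density check — rate-limiter 87.21, recommendation-engine 85.50, log-shipper 84.29, thumbnail-service 79.60 are the best per GB.
Greedy by ratio would take rate-limiter + thumbnail-service: 19 GB used, total 1619.
Dropping rate-limiter frees 14 GB; slotting in recommendation-engine + thumbnail-service (15 GB) lifts the total to 1651 at 20 GB.

1651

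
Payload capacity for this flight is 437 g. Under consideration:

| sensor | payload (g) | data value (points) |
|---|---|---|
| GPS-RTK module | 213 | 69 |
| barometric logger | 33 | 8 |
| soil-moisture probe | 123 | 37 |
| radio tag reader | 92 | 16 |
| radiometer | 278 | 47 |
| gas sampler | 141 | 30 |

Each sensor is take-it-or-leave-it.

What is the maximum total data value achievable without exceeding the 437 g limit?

122

Taking the top-ratio sensors first gives GPS-RTK module + barometric logger + soil-moisture probe for 114 (369 g).
Dropping barometric logger frees 33 g; slotting in radio tag reader (92 g) lifts the total to 122 at 428 g.
Next best is GPS-RTK module + barometric logger + soil-moisture probe at 114 (369 g) — short by 8.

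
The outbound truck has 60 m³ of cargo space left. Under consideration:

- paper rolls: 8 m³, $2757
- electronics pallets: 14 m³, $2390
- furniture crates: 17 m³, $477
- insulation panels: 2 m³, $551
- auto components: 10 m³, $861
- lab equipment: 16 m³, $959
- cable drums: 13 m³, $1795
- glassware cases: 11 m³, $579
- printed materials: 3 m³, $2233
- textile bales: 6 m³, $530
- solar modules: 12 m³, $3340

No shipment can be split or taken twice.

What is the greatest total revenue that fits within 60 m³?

By revenue per m³: printed materials 744.33, paper rolls 344.62, solar modules 278.33 lead.
The ratio ordering already packs tightly: paper rolls + electronics pallets + insulation panels + cable drums + printed materials + textile bales + solar modules, 58 m³, 13596.
An exhaustive check of the 2048 subsets confirms 13596.

13596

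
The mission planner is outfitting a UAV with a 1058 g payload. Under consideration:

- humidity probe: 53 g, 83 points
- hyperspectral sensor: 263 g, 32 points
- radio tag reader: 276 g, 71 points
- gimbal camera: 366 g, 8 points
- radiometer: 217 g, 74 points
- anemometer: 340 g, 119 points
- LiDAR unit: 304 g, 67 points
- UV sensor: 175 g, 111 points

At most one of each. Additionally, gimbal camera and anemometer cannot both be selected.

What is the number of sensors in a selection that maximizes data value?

5

Best achievable data value is 419.
One optimal bundle: humidity probe + hyperspectral sensor + radiometer + anemometer + UV sensor (1048 g).
Every optimal selection uses 5 sensors.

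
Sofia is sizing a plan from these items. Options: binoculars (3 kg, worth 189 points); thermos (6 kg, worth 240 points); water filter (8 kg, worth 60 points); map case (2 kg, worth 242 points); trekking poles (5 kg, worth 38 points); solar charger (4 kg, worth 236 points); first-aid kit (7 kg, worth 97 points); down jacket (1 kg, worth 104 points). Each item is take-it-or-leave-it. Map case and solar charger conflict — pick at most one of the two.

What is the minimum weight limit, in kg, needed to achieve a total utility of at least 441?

Look for the lowest-weight combination reaching 441.
Taking binoculars + map case + down jacket gives 535 (≥ 441) for 6 kg.
No combination under 6 kg hits 441.

6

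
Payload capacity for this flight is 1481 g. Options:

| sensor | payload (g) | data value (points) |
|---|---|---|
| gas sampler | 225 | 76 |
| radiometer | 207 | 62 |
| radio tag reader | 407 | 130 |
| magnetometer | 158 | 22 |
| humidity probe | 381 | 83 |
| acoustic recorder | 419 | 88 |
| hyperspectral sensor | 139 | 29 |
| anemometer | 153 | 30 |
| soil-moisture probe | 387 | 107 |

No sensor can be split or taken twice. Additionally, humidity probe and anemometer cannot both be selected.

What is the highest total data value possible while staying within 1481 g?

405

By data value per g: gas sampler 0.34, radio tag reader 0.32, radiometer 0.30 lead.
The ratio heuristic lands on gas sampler + radiometer + radio tag reader + hyperspectral sensor + soil-moisture probe (404) but leaves 116 g idle.
Dropping hyperspectral sensor frees 139 g; slotting in anemometer (153 g) lifts the total to 405 at 1379 g.
Every other selection either busts 1481 g or breaks a pairing rule or fails to beat 405.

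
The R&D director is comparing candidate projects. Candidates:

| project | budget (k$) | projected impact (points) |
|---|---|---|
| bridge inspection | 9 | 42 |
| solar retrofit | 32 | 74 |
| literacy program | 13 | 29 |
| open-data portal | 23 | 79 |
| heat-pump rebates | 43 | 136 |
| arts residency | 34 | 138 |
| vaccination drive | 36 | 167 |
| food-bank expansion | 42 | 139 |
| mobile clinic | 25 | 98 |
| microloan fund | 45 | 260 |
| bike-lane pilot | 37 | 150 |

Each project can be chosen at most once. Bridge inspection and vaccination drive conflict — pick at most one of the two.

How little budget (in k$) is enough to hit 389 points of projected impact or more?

Need the lightest bundle worth ≥ 389.
arts residency + microloan fund: 398 projected impact at 79 k$.
Below 79 k$ the best achievable stays under 389.

79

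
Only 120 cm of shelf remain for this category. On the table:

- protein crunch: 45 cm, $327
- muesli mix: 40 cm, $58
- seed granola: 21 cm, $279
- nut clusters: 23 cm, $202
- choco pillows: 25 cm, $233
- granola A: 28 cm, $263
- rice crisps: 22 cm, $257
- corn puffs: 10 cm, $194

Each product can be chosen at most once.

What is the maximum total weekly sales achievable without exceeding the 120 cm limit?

A density-first pass picks seed granola + choco pillows + granola A + rice crisps + corn puffs — 1226 at 106 cm.
The 10 cm tied up in corn puffs is better spent on nut clusters — total rises to 1234 (119 cm).
The closest alternative, seed granola + choco pillows + granola A + rice crisps + corn puffs, reaches only 1226.

1234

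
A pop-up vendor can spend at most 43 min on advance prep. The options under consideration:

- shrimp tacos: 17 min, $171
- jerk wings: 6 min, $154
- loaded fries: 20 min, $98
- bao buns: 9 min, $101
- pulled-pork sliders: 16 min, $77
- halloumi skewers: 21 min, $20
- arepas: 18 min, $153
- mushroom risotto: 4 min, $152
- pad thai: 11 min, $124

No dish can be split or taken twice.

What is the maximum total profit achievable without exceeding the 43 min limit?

601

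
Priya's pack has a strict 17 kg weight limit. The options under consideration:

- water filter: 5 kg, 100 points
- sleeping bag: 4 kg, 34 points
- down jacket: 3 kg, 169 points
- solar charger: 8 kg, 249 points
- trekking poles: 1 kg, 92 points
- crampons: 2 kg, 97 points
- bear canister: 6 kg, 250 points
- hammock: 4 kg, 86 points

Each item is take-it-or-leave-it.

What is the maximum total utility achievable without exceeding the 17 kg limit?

708

Taking the top-ratio items first gives down jacket + trekking poles + crampons + bear canister + hammock for 694 (16 kg).
The 4 kg tied up in hammock is better spent on water filter — total rises to 708 (17 kg).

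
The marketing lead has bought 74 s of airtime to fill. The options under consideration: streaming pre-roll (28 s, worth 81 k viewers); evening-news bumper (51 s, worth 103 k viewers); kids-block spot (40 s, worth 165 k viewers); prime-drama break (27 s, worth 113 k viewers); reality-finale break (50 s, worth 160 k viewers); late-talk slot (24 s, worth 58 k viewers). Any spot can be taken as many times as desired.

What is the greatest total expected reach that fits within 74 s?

278

By expected reach per s: prime-drama break 4.19, kids-block spot 4.12, reality-finale break 3.20, streaming pre-roll 2.89 lead.
The ratio heuristic lands on 2×prime-drama break (226) but leaves 20 s idle.
The 27 s tied up in prime-drama break is better spent on kids-block spot — total rises to 278 (67 s).
That's the maximum — no swap from here does better than 278.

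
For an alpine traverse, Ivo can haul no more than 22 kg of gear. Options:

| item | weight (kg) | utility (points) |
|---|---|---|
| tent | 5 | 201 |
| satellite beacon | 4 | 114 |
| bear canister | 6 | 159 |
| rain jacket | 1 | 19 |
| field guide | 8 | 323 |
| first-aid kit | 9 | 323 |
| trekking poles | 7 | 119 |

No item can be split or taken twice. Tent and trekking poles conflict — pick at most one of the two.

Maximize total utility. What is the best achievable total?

Tent + field guide + first-aid kit uses 22 of the 22 kg and totals 847.

847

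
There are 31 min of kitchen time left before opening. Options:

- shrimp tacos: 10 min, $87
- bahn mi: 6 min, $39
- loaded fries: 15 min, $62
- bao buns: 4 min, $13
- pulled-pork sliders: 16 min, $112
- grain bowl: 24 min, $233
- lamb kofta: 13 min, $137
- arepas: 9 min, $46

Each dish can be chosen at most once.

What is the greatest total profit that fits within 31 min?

272

A density-first pass picks shrimp tacos + bahn mi + lamb kofta — 263 at 29 min.
Replace shrimp tacos and lamb kofta with grain bowl: the trade gains 9 net, giving 272 at 30 min.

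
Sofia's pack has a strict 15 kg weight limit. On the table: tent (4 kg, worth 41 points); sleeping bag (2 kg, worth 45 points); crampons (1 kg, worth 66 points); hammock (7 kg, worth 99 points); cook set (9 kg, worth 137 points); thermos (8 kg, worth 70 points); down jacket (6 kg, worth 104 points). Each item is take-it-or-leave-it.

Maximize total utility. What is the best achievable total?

A density-first pass picks tent + sleeping bag + crampons + down jacket — 256 at 13 kg.
Dropping tent and sleeping bag frees 6 kg; slotting in hammock (7 kg) lifts the total to 269 at 14 kg.

269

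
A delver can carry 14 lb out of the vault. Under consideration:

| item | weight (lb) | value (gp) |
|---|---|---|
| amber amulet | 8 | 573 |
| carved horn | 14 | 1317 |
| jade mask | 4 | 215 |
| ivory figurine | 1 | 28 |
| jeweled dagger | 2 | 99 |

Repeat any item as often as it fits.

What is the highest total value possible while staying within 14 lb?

Carved horn uses 14 of the 14 lb and totals 1317.

1317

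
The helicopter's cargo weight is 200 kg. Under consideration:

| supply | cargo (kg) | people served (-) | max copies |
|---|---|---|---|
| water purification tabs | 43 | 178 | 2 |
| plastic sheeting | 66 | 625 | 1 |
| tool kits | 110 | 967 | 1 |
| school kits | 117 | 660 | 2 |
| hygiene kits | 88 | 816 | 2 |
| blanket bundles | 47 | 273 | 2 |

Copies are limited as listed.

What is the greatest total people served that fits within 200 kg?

1783

Ranking by ratio (people served/kg): plastic sheeting 9.47, hygiene kits 9.27, tool kits 8.79, blanket bundles 5.81.
A density-first pass picks water purification tabs + plastic sheeting + hygiene kits — 1619 at 197 kg.
Replace water purification tabs and plastic sheeting with tool kits: the trade gains 164 net, giving 1783 at 198 kg.
Nothing else within 200 kg beats 1783.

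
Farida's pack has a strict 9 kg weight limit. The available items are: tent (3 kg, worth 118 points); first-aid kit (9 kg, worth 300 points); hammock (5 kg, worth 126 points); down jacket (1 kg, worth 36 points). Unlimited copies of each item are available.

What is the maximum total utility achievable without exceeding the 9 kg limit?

354

Best packing: 3×tent — 9 kg, 354 total.
No other feasible combination exceeds 354.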